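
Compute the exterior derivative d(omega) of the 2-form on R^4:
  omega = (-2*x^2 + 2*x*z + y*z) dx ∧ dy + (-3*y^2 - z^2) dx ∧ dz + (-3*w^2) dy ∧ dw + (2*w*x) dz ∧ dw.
d(omega) = (2*x + 7*y) dx ∧ dy ∧ dz + (2*w) dx ∧ dz ∧ dw

For a 2-form omega = sum_{i<j} g_{ij} dx_i ∧ dx_j, the exterior derivative is
  d(omega) = sum_{i<j} d(g_{ij}) ∧ dx_i ∧ dx_j = sum_{i<j, k} (∂g_{ij}/∂x_k) dx_k ∧ dx_i ∧ dx_j.
Expand each term, using dx_k ∧ dx_i ∧ dx_j = sgn(permutation) dx_{(a)} ∧ dx_{(b)} ∧ dx_{(c)} with (a < b < c) sorted:
  d(-2*x^2 + 2*x*z + y*z) includes (∂/∂z)(-2*x^2 + 2*x*z + y*z) dz = (2*x + y) dz, which multiplied by dx ∧ dy gives (2*x + y) dx ∧ dy ∧ dz
  d(-3*y^2 - z^2) includes (∂/∂y)(-3*y^2 - z^2) dy = (-6*y) dy, which multiplied by dx ∧ dz gives (6*y) dx ∧ dy ∧ dz
  d(2*w*x) includes (∂/∂x)(2*w*x) dx = (2*w) dx, which multiplied by dz ∧ dw gives (2*w) dx ∧ dz ∧ dw
Collecting like 3-forms: d(omega) = (2*x + 7*y) dx ∧ dy ∧ dz + (2*w) dx ∧ dz ∧ dw.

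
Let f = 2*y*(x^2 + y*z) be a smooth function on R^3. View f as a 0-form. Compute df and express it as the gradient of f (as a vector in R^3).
df = (4*x*y) dx + (2*x^2 + 4*y*z) dy + (2*y^2) dz; grad f = (4*x*y, 2*x^2 + 4*y*z, 2*y^2)

For a 0-form f, d f = (∂f/∂x) dx + (∂f/∂y) dy + (∂f/∂z) dz. The components of the vector representation are exactly the entries of grad f in Cartesian coordinates:
  ∂f/∂x = 4*x*y
  ∂f/∂y = 2*x^2 + 4*y*z
  ∂f/∂z = 2*y^2.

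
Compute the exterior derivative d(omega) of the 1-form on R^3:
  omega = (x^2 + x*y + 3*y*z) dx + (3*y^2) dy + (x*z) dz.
d(omega) = (-x - 3*z) dx ∧ dy + (-3*y + z) dx ∧ dz

For a 1-form omega = sum_i f_i dx_i, the exterior derivative is
  d(omega) = sum_{i < j} (∂f_j/∂x_i - ∂f_i/∂x_j) dx_i ∧ dx_j.
  coefficient of dx ∧ dy: ∂f_2/∂x - ∂f_1/∂y = ∂(3*y^2)/∂x - ∂(x^2 + x*y + 3*y*z)/∂y = -x - 3*z
  coefficient of dx ∧ dz: ∂f_3/∂x - ∂f_1/∂z = ∂(x*z)/∂x - ∂(x^2 + x*y + 3*y*z)/∂z = -3*y + z
Assembling: d(omega) = (-x - 3*z) dx ∧ dy + (-3*y + z) dx ∧ dz.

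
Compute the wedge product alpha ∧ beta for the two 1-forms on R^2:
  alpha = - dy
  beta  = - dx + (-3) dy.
alpha ∧ beta = (-1) dx ∧ dy

Distribute the wedge, using dx_i ∧ dx_j = -dx_j ∧ dx_i and dx_i ∧ dx_i = 0. For each pair (i, j) with i < j, the coefficient of dx_i ∧ dx_j in alpha ∧ beta is (alpha_i * beta_j - alpha_j * beta_i). Collecting: alpha ∧ beta = (-1) dx ∧ dy.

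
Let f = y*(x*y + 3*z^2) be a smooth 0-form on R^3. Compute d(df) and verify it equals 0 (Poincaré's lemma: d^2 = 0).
d(df) = 0

Step 1: df = sum_i (∂f/∂x_i) dx_i = (y^2) dx + (2*x*y + 3*z^2) dy + (6*y*z) dz.
Step 2: Apply d again. Using the 1-form formula, the coefficient of dx ∧ dy in d(df) is ∂^2 f/∂x ∂y - ∂^2 f/∂y ∂x = (2*y) - (2*y) = 0 (equality of mixed partials for smooth f).
Similarly for dx ∧ dz and dy ∧ dz — all coefficients vanish. So d(df) = 0.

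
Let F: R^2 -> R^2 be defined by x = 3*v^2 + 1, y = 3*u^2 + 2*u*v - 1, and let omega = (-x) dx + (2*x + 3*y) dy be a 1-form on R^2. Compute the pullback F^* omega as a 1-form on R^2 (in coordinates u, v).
F^* omega = (54*u^3 + 54*u^2*v + 48*u*v^2 - 6*u + 12*v^3 - 2*v) du + (18*u^3 + 12*u^2*v + 12*u*v^2 - 2*u - 18*v^3 - 6*v) dv

Using F^*(f dg) = (f ∘ F) d(g ∘ F), substitute each coordinate x_i by F_i(u, v) in f_i, and replace dx_i by d F_i = (∂F_i/∂u) du + (∂F_i/∂v) dv.
  For the x component: f_1(F) = -3*v^2 - 1; d F_1 = (0) du + (6*v) dv
  For the y component: f_2(F) = 9*u^2 + 6*u*v + 6*v^2 - 1; d F_2 = (6*u + 2*v) du + (2*u) dv
Combining and collecting du, dv coefficients:
  coeff of du: 54*u^3 + 54*u^2*v + 48*u*v^2 - 6*u + 12*v^3 - 2*v
  coeff of dv: 18*u^3 + 12*u^2*v + 12*u*v^2 - 2*u - 18*v^3 - 6*v
F^* omega = (54*u^3 + 54*u^2*v + 48*u*v^2 - 6*u + 12*v^3 - 2*v) du + (18*u^3 + 12*u^2*v + 12*u*v^2 - 2*u - 18*v^3 - 6*v) dv.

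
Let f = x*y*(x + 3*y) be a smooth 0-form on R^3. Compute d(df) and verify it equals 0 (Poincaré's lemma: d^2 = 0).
d(df) = 0

Step 1: df = sum_i (∂f/∂x_i) dx_i = (y*(2*x + 3*y)) dx + (x*(x + 6*y)) dy + (0) dz.
Step 2: Apply d again. Using the 1-form formula, the coefficient of dx ∧ dy in d(df) is ∂^2 f/∂x ∂y - ∂^2 f/∂y ∂x = (2*x + 6*y) - (2*x + 6*y) = 0 (equality of mixed partials for smooth f).
Similarly for dx ∧ dz and dy ∧ dz — all coefficients vanish. So d(df) = 0.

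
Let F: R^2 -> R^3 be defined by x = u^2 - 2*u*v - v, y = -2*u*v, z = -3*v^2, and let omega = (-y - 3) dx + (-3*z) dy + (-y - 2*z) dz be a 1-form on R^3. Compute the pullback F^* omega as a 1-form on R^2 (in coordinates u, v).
F^* omega = (4*u^2*v - 4*u*v^2 - 6*u - 18*v^3 + 6*v) du + (-4*u^2*v - 30*u*v^2 - 2*u*v + 6*u - 36*v^3 + 3) dv

Using F^*(f dg) = (f ∘ F) d(g ∘ F), substitute each coordinate x_i by F_i(u, v) in f_i, and replace dx_i by d F_i = (∂F_i/∂u) du + (∂F_i/∂v) dv.
  For the x component: f_1(F) = 2*u*v - 3; d F_1 = (2*u - 2*v) du + (-2*u - 1) dv
  For the y component: f_2(F) = 9*v^2; d F_2 = (-2*v) du + (-2*u) dv
  For the z component: f_3(F) = 2*v*(u + 3*v); d F_3 = (0) du + (-6*v) dv
Combining and collecting du, dv coefficients:
  coeff of du: 4*u^2*v - 4*u*v^2 - 6*u - 18*v^3 + 6*v
  coeff of dv: -4*u^2*v - 30*u*v^2 - 2*u*v + 6*u - 36*v^3 + 3
F^* omega = (4*u^2*v - 4*u*v^2 - 6*u - 18*v^3 + 6*v) du + (-4*u^2*v - 30*u*v^2 - 2*u*v + 6*u - 36*v^3 + 3) dv.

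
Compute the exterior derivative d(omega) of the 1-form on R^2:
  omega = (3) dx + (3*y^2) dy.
d(omega) = 0

For a 1-form omega = sum_i f_i dx_i, the exterior derivative is
  d(omega) = sum_{i < j} (∂f_j/∂x_i - ∂f_i/∂x_j) dx_i ∧ dx_j.

Assembling: d(omega) = 0.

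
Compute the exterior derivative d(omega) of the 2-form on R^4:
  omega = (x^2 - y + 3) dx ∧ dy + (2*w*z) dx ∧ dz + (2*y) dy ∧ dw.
d(omega) = (2*z) dx ∧ dz ∧ dw

For a 2-form omega = sum_{i<j} g_{ij} dx_i ∧ dx_j, the exterior derivative is
  d(omega) = sum_{i<j} d(g_{ij}) ∧ dx_i ∧ dx_j = sum_{i<j, k} (∂g_{ij}/∂x_k) dx_k ∧ dx_i ∧ dx_j.
Expand each term, using dx_k ∧ dx_i ∧ dx_j = sgn(permutation) dx_{(a)} ∧ dx_{(b)} ∧ dx_{(c)} with (a < b < c) sorted:
  d(2*w*z) includes (∂/∂w)(2*w*z) dw = (2*z) dw, which multiplied by dx ∧ dz gives (2*z) dx ∧ dz ∧ dw
Collecting like 3-forms: d(omega) = (2*z) dx ∧ dz ∧ dw.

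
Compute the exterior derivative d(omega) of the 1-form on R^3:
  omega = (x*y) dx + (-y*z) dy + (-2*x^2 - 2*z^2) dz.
d(omega) = (-x) dx ∧ dy + (-4*x) dx ∧ dz + (y) dy ∧ dz

For a 1-form omega = sum_i f_i dx_i, the exterior derivative is
  d(omega) = sum_{i < j} (∂f_j/∂x_i - ∂f_i/∂x_j) dx_i ∧ dx_j.
  coefficient of dx ∧ dy: ∂f_2/∂x - ∂f_1/∂y = ∂(-y*z)/∂x - ∂(x*y)/∂y = -x
  coefficient of dx ∧ dz: ∂f_3/∂x - ∂f_1/∂z = ∂(-2*x^2 - 2*z^2)/∂x - ∂(x*y)/∂z = -4*x
  coefficient of dy ∧ dz: ∂f_3/∂y - ∂f_2/∂z = ∂(-2*x^2 - 2*z^2)/∂y - ∂(-y*z)/∂z = y
Assembling: d(omega) = (-x) dx ∧ dy + (-4*x) dx ∧ dz + (y) dy ∧ dz.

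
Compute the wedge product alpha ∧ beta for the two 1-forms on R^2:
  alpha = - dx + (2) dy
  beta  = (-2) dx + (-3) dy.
alpha ∧ beta = (7) dx ∧ dy

Distribute the wedge, using dx_i ∧ dx_j = -dx_j ∧ dx_i and dx_i ∧ dx_i = 0. For each pair (i, j) with i < j, the coefficient of dx_i ∧ dx_j in alpha ∧ beta is (alpha_i * beta_j - alpha_j * beta_i). Collecting: alpha ∧ beta = (7) dx ∧ dy.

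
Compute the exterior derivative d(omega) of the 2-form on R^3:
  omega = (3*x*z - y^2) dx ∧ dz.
d(omega) = (2*y) dx ∧ dy ∧ dz

For a 2-form omega = sum_{i<j} g_{ij} dx_i ∧ dx_j, the exterior derivative is
  d(omega) = sum_{i<j} d(g_{ij}) ∧ dx_i ∧ dx_j = sum_{i<j, k} (∂g_{ij}/∂x_k) dx_k ∧ dx_i ∧ dx_j.
Expand each term, using dx_k ∧ dx_i ∧ dx_j = sgn(permutation) dx_{(a)} ∧ dx_{(b)} ∧ dx_{(c)} with (a < b < c) sorted:
  d(3*x*z - y^2) includes (∂/∂y)(3*x*z - y^2) dy = (-2*y) dy, which multiplied by dx ∧ dz gives (2*y) dx ∧ dy ∧ dz
Collecting like 3-forms: d(omega) = (2*y) dx ∧ dy ∧ dz.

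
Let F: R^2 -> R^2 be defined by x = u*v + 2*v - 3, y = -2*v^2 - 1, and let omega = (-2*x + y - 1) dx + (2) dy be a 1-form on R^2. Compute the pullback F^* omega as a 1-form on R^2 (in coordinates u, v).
F^* omega = (2*v*(-u*v - v^2 - 2*v + 2)) du + (-2*u^2*v - 2*u*v^2 - 8*u*v + 4*u - 4*v^2 - 16*v + 8) dv

Using F^*(f dg) = (f ∘ F) d(g ∘ F), substitute each coordinate x_i by F_i(u, v) in f_i, and replace dx_i by d F_i = (∂F_i/∂u) du + (∂F_i/∂v) dv.
  For the x component: f_1(F) = -2*u*v - 2*v^2 - 4*v + 4; d F_1 = (v) du + (u + 2) dv
  For the y component: f_2(F) = 2; d F_2 = (0) du + (-4*v) dv
Combining and collecting du, dv coefficients:
  coeff of du: 2*v*(-u*v - v^2 - 2*v + 2)
  coeff of dv: -2*u^2*v - 2*u*v^2 - 8*u*v + 4*u - 4*v^2 - 16*v + 8
F^* omega = (2*v*(-u*v - v^2 - 2*v + 2)) du + (-2*u^2*v - 2*u*v^2 - 8*u*v + 4*u - 4*v^2 - 16*v + 8) dv.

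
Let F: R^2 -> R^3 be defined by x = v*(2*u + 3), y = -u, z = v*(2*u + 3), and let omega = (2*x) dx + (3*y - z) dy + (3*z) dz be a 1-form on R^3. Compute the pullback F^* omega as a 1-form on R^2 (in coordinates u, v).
F^* omega = (20*u*v^2 + 2*u*v + 3*u + 30*v^2 + 3*v) du + (5*v*(4*u^2 + 12*u + 9)) dv

Using F^*(f dg) = (f ∘ F) d(g ∘ F), substitute each coordinate x_i by F_i(u, v) in f_i, and replace dx_i by d F_i = (∂F_i/∂u) du + (∂F_i/∂v) dv.
  For the x component: f_1(F) = 2*v*(2*u + 3); d F_1 = (2*v) du + (2*u + 3) dv
  For the y component: f_2(F) = -2*u*v - 3*u - 3*v; d F_2 = (-1) du + (0) dv
  For the z component: f_3(F) = 3*v*(2*u + 3); d F_3 = (2*v) du + (2*u + 3) dv
Combining and collecting du, dv coefficients:
  coeff of du: 20*u*v^2 + 2*u*v + 3*u + 30*v^2 + 3*v
  coeff of dv: 5*v*(4*u^2 + 12*u + 9)
F^* omega = (20*u*v^2 + 2*u*v + 3*u + 30*v^2 + 3*v) du + (5*v*(4*u^2 + 12*u + 9)) dv.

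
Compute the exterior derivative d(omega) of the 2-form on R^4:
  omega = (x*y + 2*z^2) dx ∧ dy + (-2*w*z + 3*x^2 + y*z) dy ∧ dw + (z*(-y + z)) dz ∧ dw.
d(omega) = (4*z) dx ∧ dy ∧ dz + (6*x) dx ∧ dy ∧ dw + (2*w - y - z) dy ∧ dz ∧ dw

For a 2-form omega = sum_{i<j} g_{ij} dx_i ∧ dx_j, the exterior derivative is
  d(omega) = sum_{i<j} d(g_{ij}) ∧ dx_i ∧ dx_j = sum_{i<j, k} (∂g_{ij}/∂x_k) dx_k ∧ dx_i ∧ dx_j.
Expand each term, using dx_k ∧ dx_i ∧ dx_j = sgn(permutation) dx_{(a)} ∧ dx_{(b)} ∧ dx_{(c)} with (a < b < c) sorted:
  d(x*y + 2*z^2) includes (∂/∂z)(x*y + 2*z^2) dz = (4*z) dz, which multiplied by dx ∧ dy gives (4*z) dx ∧ dy ∧ dz
  d(-2*w*z + 3*x^2 + y*z) includes (∂/∂x)(-2*w*z + 3*x^2 + y*z) dx = (6*x) dx, which multiplied by dy ∧ dw gives (6*x) dx ∧ dy ∧ dw
  d(-2*w*z + 3*x^2 + y*z) includes (∂/∂z)(-2*w*z + 3*x^2 + y*z) dz = (-2*w + y) dz, which multiplied by dy ∧ dw gives (2*w - y) dy ∧ dz ∧ dw
  d(z*(-y + z)) includes (∂/∂y)(z*(-y + z)) dy = (-z) dy, which multiplied by dz ∧ dw gives (-z) dy ∧ dz ∧ dw
Collecting like 3-forms: d(omega) = (4*z) dx ∧ dy ∧ dz + (6*x) dx ∧ dy ∧ dw + (2*w - y - z) dy ∧ dz ∧ dw.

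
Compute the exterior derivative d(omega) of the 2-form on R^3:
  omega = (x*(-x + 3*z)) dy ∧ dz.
d(omega) = (-2*x + 3*z) dx ∧ dy ∧ dz

For a 2-form omega = sum_{i<j} g_{ij} dx_i ∧ dx_j, the exterior derivative is
  d(omega) = sum_{i<j} d(g_{ij}) ∧ dx_i ∧ dx_j = sum_{i<j, k} (∂g_{ij}/∂x_k) dx_k ∧ dx_i ∧ dx_j.
Expand each term, using dx_k ∧ dx_i ∧ dx_j = sgn(permutation) dx_{(a)} ∧ dx_{(b)} ∧ dx_{(c)} with (a < b < c) sorted:
  d(x*(-x + 3*z)) includes (∂/∂x)(x*(-x + 3*z)) dx = (-2*x + 3*z) dx, which multiplied by dy ∧ dz gives (-2*x + 3*z) dx ∧ dy ∧ dz
Collecting like 3-forms: d(omega) = (-2*x + 3*z) dx ∧ dy ∧ dz.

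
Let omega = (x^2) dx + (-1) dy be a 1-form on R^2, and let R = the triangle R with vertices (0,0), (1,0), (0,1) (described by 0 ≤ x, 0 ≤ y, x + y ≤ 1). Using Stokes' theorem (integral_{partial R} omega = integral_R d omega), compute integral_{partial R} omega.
integral_(partial R) omega = 0

Stokes: integral_partial_R omega = integral_R d omega with d omega = (∂Q/∂x - ∂P/∂y) dx ∧ dy.
  ∂Q/∂x = 0
  ∂P/∂y = 0
  integrand = ∂Q/∂x - ∂P/∂y = 0.
Integrating over R: integral_0^1 integral_0^{1-x} (0) dy dx = 0.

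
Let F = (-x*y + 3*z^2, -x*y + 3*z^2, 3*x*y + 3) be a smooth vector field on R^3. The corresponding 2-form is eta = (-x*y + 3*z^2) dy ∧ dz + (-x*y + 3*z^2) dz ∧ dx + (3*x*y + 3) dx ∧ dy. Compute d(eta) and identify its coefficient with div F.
d(eta) = (-x - y) dx ∧ dy ∧ dz; div F = -x - y

For a 2-form in R^3 of the form above, applying d gives a 3-form with coefficient ∂P/∂x + ∂Q/∂y + ∂R/∂z:
  ∂P/∂x = -y
  ∂Q/∂y = -x
  ∂R/∂z = 0
Sum = -x - y, which is exactly div F.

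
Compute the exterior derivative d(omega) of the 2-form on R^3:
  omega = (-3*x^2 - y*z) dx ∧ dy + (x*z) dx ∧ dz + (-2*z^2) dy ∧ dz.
d(omega) = (-y) dx ∧ dy ∧ dz

For a 2-form omega = sum_{i<j} g_{ij} dx_i ∧ dx_j, the exterior derivative is
  d(omega) = sum_{i<j} d(g_{ij}) ∧ dx_i ∧ dx_j = sum_{i<j, k} (∂g_{ij}/∂x_k) dx_k ∧ dx_i ∧ dx_j.
Expand each term, using dx_k ∧ dx_i ∧ dx_j = sgn(permutation) dx_{(a)} ∧ dx_{(b)} ∧ dx_{(c)} with (a < b < c) sorted:
  d(-3*x^2 - y*z) includes (∂/∂z)(-3*x^2 - y*z) dz = (-y) dz, which multiplied by dx ∧ dy gives (-y) dx ∧ dy ∧ dz
Collecting like 3-forms: d(omega) = (-y) dx ∧ dy ∧ dz.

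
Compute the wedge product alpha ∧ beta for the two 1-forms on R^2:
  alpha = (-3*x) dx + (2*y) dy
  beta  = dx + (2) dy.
alpha ∧ beta = (-6*x - 2*y) dx ∧ dy

Distribute the wedge, using dx_i ∧ dx_j = -dx_j ∧ dx_i and dx_i ∧ dx_i = 0. For each pair (i, j) with i < j, the coefficient of dx_i ∧ dx_j in alpha ∧ beta is (alpha_i * beta_j - alpha_j * beta_i). Collecting: alpha ∧ beta = (-6*x - 2*y) dx ∧ dy.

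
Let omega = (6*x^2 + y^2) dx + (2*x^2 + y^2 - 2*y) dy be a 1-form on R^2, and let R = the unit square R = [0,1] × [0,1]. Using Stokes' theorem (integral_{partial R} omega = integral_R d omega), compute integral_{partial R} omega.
integral_(partial R) omega = 1

Stokes: integral_partial_R omega = integral_R d omega with d omega = (∂Q/∂x - ∂P/∂y) dx ∧ dy.
  ∂Q/∂x = 4*x
  ∂P/∂y = 2*y
  integrand = ∂Q/∂x - ∂P/∂y = 4*x - 2*y.
Integrating over R: integral_0^1 integral_0^1 (4*x - 2*y) dx dy = 1.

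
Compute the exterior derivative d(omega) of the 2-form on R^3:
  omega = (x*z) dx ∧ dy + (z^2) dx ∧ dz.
d(omega) = (x) dx ∧ dy ∧ dz

For a 2-form omega = sum_{i<j} g_{ij} dx_i ∧ dx_j, the exterior derivative is
  d(omega) = sum_{i<j} d(g_{ij}) ∧ dx_i ∧ dx_j = sum_{i<j, k} (∂g_{ij}/∂x_k) dx_k ∧ dx_i ∧ dx_j.
Expand each term, using dx_k ∧ dx_i ∧ dx_j = sgn(permutation) dx_{(a)} ∧ dx_{(b)} ∧ dx_{(c)} with (a < b < c) sorted:
  d(x*z) includes (∂/∂z)(x*z) dz = (x) dz, which multiplied by dx ∧ dy gives (x) dx ∧ dy ∧ dz
Collecting like 3-forms: d(omega) = (x) dx ∧ dy ∧ dz.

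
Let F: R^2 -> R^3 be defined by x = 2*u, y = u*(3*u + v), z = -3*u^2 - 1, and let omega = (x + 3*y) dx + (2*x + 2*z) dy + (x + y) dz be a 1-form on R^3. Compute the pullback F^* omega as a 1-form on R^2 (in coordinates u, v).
F^* omega = (-54*u^3 - 12*u^2*v + 30*u^2 + 10*u*v - 8*u - 2*v) du + (2*u*(-3*u^2 + 2*u - 1)) dv

Using F^*(f dg) = (f ∘ F) d(g ∘ F), substitute each coordinate x_i by F_i(u, v) in f_i, and replace dx_i by d F_i = (∂F_i/∂u) du + (∂F_i/∂v) dv.
  For the x component: f_1(F) = u*(9*u + 3*v + 2); d F_1 = (2) du + (0) dv
  For the y component: f_2(F) = -6*u^2 + 4*u - 2; d F_2 = (6*u + v) du + (u) dv
  For the z component: f_3(F) = u*(3*u + v + 2); d F_3 = (-6*u) du + (0) dv
Combining and collecting du, dv coefficients:
  coeff of du: -54*u^3 - 12*u^2*v + 30*u^2 + 10*u*v - 8*u - 2*v
  coeff of dv: 2*u*(-3*u^2 + 2*u - 1)
F^* omega = (-54*u^3 - 12*u^2*v + 30*u^2 + 10*u*v - 8*u - 2*v) du + (2*u*(-3*u^2 + 2*u - 1)) dv.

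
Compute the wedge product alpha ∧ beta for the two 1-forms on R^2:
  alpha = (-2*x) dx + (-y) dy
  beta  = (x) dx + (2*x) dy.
alpha ∧ beta = (x*(-4*x + y)) dx ∧ dy

Distribute the wedge, using dx_i ∧ dx_j = -dx_j ∧ dx_i and dx_i ∧ dx_i = 0. For each pair (i, j) with i < j, the coefficient of dx_i ∧ dx_j in alpha ∧ beta is (alpha_i * beta_j - alpha_j * beta_i). Collecting: alpha ∧ beta = (x*(-4*x + y)) dx ∧ dy.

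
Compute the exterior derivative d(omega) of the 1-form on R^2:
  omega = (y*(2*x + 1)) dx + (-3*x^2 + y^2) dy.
d(omega) = (-8*x - 1) dx ∧ dy

For a 1-form omega = sum_i f_i dx_i, the exterior derivative is
  d(omega) = sum_{i < j} (∂f_j/∂x_i - ∂f_i/∂x_j) dx_i ∧ dx_j.
  coefficient of dx ∧ dy: ∂f_2/∂x - ∂f_1/∂y = ∂(-3*x^2 + y^2)/∂x - ∂(y*(2*x + 1))/∂y = -8*x - 1
Assembling: d(omega) = (-8*x - 1) dx ∧ dy.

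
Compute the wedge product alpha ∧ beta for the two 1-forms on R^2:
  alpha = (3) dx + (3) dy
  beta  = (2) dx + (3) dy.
alpha ∧ beta = (3) dx ∧ dy

Distribute the wedge, using dx_i ∧ dx_j = -dx_j ∧ dx_i and dx_i ∧ dx_i = 0. For each pair (i, j) with i < j, the coefficient of dx_i ∧ dx_j in alpha ∧ beta is (alpha_i * beta_j - alpha_j * beta_i). Collecting: alpha ∧ beta = (3) dx ∧ dy.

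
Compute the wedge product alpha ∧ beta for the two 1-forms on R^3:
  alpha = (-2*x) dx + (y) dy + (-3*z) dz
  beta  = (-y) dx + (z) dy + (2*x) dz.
alpha ∧ beta = (-2*x*z + y^2) dx ∧ dy + (-4*x^2 - 3*y*z) dx ∧ dz + (2*x*y + 3*z^2) dy ∧ dz

Distribute the wedge, using dx_i ∧ dx_j = -dx_j ∧ dx_i and dx_i ∧ dx_i = 0. For each pair (i, j) with i < j, the coefficient of dx_i ∧ dx_j in alpha ∧ beta is (alpha_i * beta_j - alpha_j * beta_i). Collecting: alpha ∧ beta = (-2*x*z + y^2) dx ∧ dy + (-4*x^2 - 3*y*z) dx ∧ dz + (2*x*y + 3*z^2) dy ∧ dz.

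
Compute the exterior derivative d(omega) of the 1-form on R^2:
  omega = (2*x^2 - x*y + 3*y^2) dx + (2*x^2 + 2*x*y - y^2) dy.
d(omega) = (5*x - 4*y) dx ∧ dy

For a 1-form omega = sum_i f_i dx_i, the exterior derivative is
  d(omega) = sum_{i < j} (∂f_j/∂x_i - ∂f_i/∂x_j) dx_i ∧ dx_j.
  coefficient of dx ∧ dy: ∂f_2/∂x - ∂f_1/∂y = ∂(2*x^2 + 2*x*y - y^2)/∂x - ∂(2*x^2 - x*y + 3*y^2)/∂y = 5*x - 4*y
Assembling: d(omega) = (5*x - 4*y) dx ∧ dy.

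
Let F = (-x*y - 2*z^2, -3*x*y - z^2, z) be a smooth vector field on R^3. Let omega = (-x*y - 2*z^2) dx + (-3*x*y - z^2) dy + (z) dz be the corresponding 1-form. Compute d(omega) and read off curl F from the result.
d(omega) = (2*z) dy ∧ dz + (-4*z) dz ∧ dx + (x - 3*y) dx ∧ dy; curl F = (2*z, -4*z, x - 3*y)

d omega = sum_{i<j} (∂f_j/∂x_i - ∂f_i/∂x_j) dx_i ∧ dx_j. Under the identification (dy ∧ dz, dz ∧ dx, dx ∧ dy) ↔ (e_x, e_y, e_z), the coefficients are exactly the components of curl F. Compute:
  ∂R/∂y - ∂Q/∂z = (0) - (-2*z) = 2*z
  ∂P/∂z - ∂R/∂x = (-4*z) - (0) = -4*z
  ∂Q/∂x - ∂P/∂y = (-3*y) - (-x) = x - 3*y.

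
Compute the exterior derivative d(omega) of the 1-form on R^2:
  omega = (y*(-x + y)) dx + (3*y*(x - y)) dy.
d(omega) = (x + y) dx ∧ dy

For a 1-form omega = sum_i f_i dx_i, the exterior derivative is
  d(omega) = sum_{i < j} (∂f_j/∂x_i - ∂f_i/∂x_j) dx_i ∧ dx_j.
  coefficient of dx ∧ dy: ∂f_2/∂x - ∂f_1/∂y = ∂(3*y*(x - y))/∂x - ∂(y*(-x + y))/∂y = x + y
Assembling: d(omega) = (x + y) dx ∧ dy.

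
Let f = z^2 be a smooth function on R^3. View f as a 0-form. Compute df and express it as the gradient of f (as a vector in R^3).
df = (0) dx + (0) dy + (2*z) dz; grad f = (0, 0, 2*z)

For a 0-form f, d f = (∂f/∂x) dx + (∂f/∂y) dy + (∂f/∂z) dz. The components of the vector representation are exactly the entries of grad f in Cartesian coordinates:
  ∂f/∂x = 0
  ∂f/∂y = 0
  ∂f/∂z = 2*z.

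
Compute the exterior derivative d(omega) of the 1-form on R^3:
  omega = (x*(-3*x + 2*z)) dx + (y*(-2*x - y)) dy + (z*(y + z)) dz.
d(omega) = (-2*y) dx ∧ dy + (-2*x) dx ∧ dz + (z) dy ∧ dz

For a 1-form omega = sum_i f_i dx_i, the exterior derivative is
  d(omega) = sum_{i < j} (∂f_j/∂x_i - ∂f_i/∂x_j) dx_i ∧ dx_j.
  coefficient of dx ∧ dy: ∂f_2/∂x - ∂f_1/∂y = ∂(y*(-2*x - y))/∂x - ∂(x*(-3*x + 2*z))/∂y = -2*y
  coefficient of dx ∧ dz: ∂f_3/∂x - ∂f_1/∂z = ∂(z*(y + z))/∂x - ∂(x*(-3*x + 2*z))/∂z = -2*x
  coefficient of dy ∧ dz: ∂f_3/∂y - ∂f_2/∂z = ∂(z*(y + z))/∂y - ∂(y*(-2*x - y))/∂z = z
Assembling: d(omega) = (-2*y) dx ∧ dy + (-2*x) dx ∧ dz + (z) dy ∧ dz.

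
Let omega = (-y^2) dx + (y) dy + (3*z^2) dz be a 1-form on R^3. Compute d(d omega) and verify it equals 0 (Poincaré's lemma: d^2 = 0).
d(d omega) = 0

Step 1: d omega = sum_{i<j} (∂f_j/∂x_i - ∂f_i/∂x_j) dx_i ∧ dx_j:
  coeff of dx ∧ dy: 2*y
  coeff of dx ∧ dz: 0
  coeff of dy ∧ dz: 0
Step 2: Apply d again to each 2-form coefficient. The only possible 3-form in R^3 is dx ∧ dy ∧ dz, with coefficient
  ∂(coeff of dy∧dz)/∂x - ∂(coeff of dx∧dz)/∂y + ∂(coeff of dx∧dy)/∂z
  = ∂/∂x (0) - ∂/∂y (0) + ∂/∂z (2*y).
Each of these terms simplifies to sums of mixed partials that cancel in pairs. The result is 0 (by equality of mixed partials for smooth functions — Schwarz / Clairaut).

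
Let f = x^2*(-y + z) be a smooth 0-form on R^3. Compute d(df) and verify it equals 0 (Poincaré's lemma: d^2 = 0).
d(df) = 0

Step 1: df = sum_i (∂f/∂x_i) dx_i = (2*x*(-y + z)) dx + (-x^2) dy + (x^2) dz.
Step 2: Apply d again. Using the 1-form formula, the coefficient of dx ∧ dy in d(df) is ∂^2 f/∂x ∂y - ∂^2 f/∂y ∂x = (-2*x) - (-2*x) = 0 (equality of mixed partials for smooth f).
Similarly for dx ∧ dz and dy ∧ dz — all coefficients vanish. So d(df) = 0.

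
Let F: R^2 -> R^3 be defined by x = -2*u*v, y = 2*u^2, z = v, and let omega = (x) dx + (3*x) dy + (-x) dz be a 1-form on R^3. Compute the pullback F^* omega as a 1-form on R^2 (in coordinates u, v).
F^* omega = (4*u*v*(-6*u + v)) du + (2*u*v*(2*u + 1)) dv

Using F^*(f dg) = (f ∘ F) d(g ∘ F), substitute each coordinate x_i by F_i(u, v) in f_i, and replace dx_i by d F_i = (∂F_i/∂u) du + (∂F_i/∂v) dv.
  For the x component: f_1(F) = -2*u*v; d F_1 = (-2*v) du + (-2*u) dv
  For the y component: f_2(F) = -6*u*v; d F_2 = (4*u) du + (0) dv
  For the z component: f_3(F) = 2*u*v; d F_3 = (0) du + (1) dv
Combining and collecting du, dv coefficients:
  coeff of du: 4*u*v*(-6*u + v)
  coeff of dv: 2*u*v*(2*u + 1)
F^* omega = (4*u*v*(-6*u + v)) du + (2*u*v*(2*u + 1)) dv.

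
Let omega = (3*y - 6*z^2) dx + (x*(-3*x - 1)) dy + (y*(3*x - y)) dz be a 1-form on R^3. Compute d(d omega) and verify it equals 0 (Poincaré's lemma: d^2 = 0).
d(d omega) = 0

Step 1: d omega = sum_{i<j} (∂f_j/∂x_i - ∂f_i/∂x_j) dx_i ∧ dx_j:
  coeff of dx ∧ dy: -6*x - 4
  coeff of dx ∧ dz: 3*y + 12*z
  coeff of dy ∧ dz: 3*x - 2*y
Step 2: Apply d again to each 2-form coefficient. The only possible 3-form in R^3 is dx ∧ dy ∧ dz, with coefficient
  ∂(coeff of dy∧dz)/∂x - ∂(coeff of dx∧dz)/∂y + ∂(coeff of dx∧dy)/∂z
  = ∂/∂x (3*x - 2*y) - ∂/∂y (3*y + 12*z) + ∂/∂z (-6*x - 4).
Each of these terms simplifies to sums of mixed partials that cancel in pairs. The result is 0 (by equality of mixed partials for smooth functions — Schwarz / Clairaut).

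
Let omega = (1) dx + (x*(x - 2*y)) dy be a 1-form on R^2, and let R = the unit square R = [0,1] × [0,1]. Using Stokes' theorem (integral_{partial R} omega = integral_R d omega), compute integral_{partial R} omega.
integral_(partial R) omega = 0

Stokes: integral_partial_R omega = integral_R d omega with d omega = (∂Q/∂x - ∂P/∂y) dx ∧ dy.
  ∂Q/∂x = 2*x - 2*y
  ∂P/∂y = 0
  integrand = ∂Q/∂x - ∂P/∂y = 2*x - 2*y.
Integrating over R: integral_0^1 integral_0^1 (2*x - 2*y) dx dy = 0.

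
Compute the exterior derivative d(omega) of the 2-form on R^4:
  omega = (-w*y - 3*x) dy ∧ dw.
d(omega) = (-3) dx ∧ dy ∧ dw

For a 2-form omega = sum_{i<j} g_{ij} dx_i ∧ dx_j, the exterior derivative is
  d(omega) = sum_{i<j} d(g_{ij}) ∧ dx_i ∧ dx_j = sum_{i<j, k} (∂g_{ij}/∂x_k) dx_k ∧ dx_i ∧ dx_j.
Expand each term, using dx_k ∧ dx_i ∧ dx_j = sgn(permutation) dx_{(a)} ∧ dx_{(b)} ∧ dx_{(c)} with (a < b < c) sorted:
  d(-w*y - 3*x) includes (∂/∂x)(-w*y - 3*x) dx = (-3) dx, which multiplied by dy ∧ dw gives (-3) dx ∧ dy ∧ dw
Collecting like 3-forms: d(omega) = (-3) dx ∧ dy ∧ dw.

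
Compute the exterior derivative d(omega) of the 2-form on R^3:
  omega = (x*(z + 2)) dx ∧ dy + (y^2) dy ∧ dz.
d(omega) = (x) dx ∧ dy ∧ dz

For a 2-form omega = sum_{i<j} g_{ij} dx_i ∧ dx_j, the exterior derivative is
  d(omega) = sum_{i<j} d(g_{ij}) ∧ dx_i ∧ dx_j = sum_{i<j, k} (∂g_{ij}/∂x_k) dx_k ∧ dx_i ∧ dx_j.
Expand each term, using dx_k ∧ dx_i ∧ dx_j = sgn(permutation) dx_{(a)} ∧ dx_{(b)} ∧ dx_{(c)} with (a < b < c) sorted:
  d(x*(z + 2)) includes (∂/∂z)(x*(z + 2)) dz = (x) dz, which multiplied by dx ∧ dy gives (x) dx ∧ dy ∧ dz
Collecting like 3-forms: d(omega) = (x) dx ∧ dy ∧ dz.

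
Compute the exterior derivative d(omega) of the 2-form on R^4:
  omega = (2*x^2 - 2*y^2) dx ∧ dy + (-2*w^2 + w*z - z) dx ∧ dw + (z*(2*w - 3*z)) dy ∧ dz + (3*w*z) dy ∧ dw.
d(omega) = (1 - w) dx ∧ dz ∧ dw + (-3*w + 2*z) dy ∧ dz ∧ dw

For a 2-form omega = sum_{i<j} g_{ij} dx_i ∧ dx_j, the exterior derivative is
  d(omega) = sum_{i<j} d(g_{ij}) ∧ dx_i ∧ dx_j = sum_{i<j, k} (∂g_{ij}/∂x_k) dx_k ∧ dx_i ∧ dx_j.
Expand each term, using dx_k ∧ dx_i ∧ dx_j = sgn(permutation) dx_{(a)} ∧ dx_{(b)} ∧ dx_{(c)} with (a < b < c) sorted:
  d(-2*w^2 + w*z - z) includes (∂/∂z)(-2*w^2 + w*z - z) dz = (w - 1) dz, which multiplied by dx ∧ dw gives (1 - w) dx ∧ dz ∧ dw
  d(z*(2*w - 3*z)) includes (∂/∂w)(z*(2*w - 3*z)) dw = (2*z) dw, which multiplied by dy ∧ dz gives (2*z) dy ∧ dz ∧ dw
  d(3*w*z) includes (∂/∂z)(3*w*z) dz = (3*w) dz, which multiplied by dy ∧ dw gives (-3*w) dy ∧ dz ∧ dw
Collecting like 3-forms: d(omega) = (1 - w) dx ∧ dz ∧ dw + (-3*w + 2*z) dy ∧ dz ∧ dw.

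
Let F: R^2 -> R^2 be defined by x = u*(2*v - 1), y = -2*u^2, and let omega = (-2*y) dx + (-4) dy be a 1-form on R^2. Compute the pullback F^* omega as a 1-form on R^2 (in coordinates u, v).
F^* omega = (4*u*(2*u*v - u + 4)) du + (8*u^3) dv

Using F^*(f dg) = (f ∘ F) d(g ∘ F), substitute each coordinate x_i by F_i(u, v) in f_i, and replace dx_i by d F_i = (∂F_i/∂u) du + (∂F_i/∂v) dv.
  For the x component: f_1(F) = 4*u^2; d F_1 = (2*v - 1) du + (2*u) dv
  For the y component: f_2(F) = -4; d F_2 = (-4*u) du + (0) dv
Combining and collecting du, dv coefficients:
  coeff of du: 4*u*(2*u*v - u + 4)
  coeff of dv: 8*u^3
F^* omega = (4*u*(2*u*v - u + 4)) du + (8*u^3) dv.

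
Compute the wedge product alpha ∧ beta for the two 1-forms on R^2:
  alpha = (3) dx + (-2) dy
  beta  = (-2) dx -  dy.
alpha ∧ beta = (-7) dx ∧ dy

Distribute the wedge, using dx_i ∧ dx_j = -dx_j ∧ dx_i and dx_i ∧ dx_i = 0. For each pair (i, j) with i < j, the coefficient of dx_i ∧ dx_j in alpha ∧ beta is (alpha_i * beta_j - alpha_j * beta_i). Collecting: alpha ∧ beta = (-7) dx ∧ dy.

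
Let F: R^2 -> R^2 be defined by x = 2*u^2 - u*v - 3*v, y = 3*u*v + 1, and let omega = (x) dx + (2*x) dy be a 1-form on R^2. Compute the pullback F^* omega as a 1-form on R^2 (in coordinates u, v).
F^* omega = (8*u^3 + 6*u^2*v - 5*u*v^2 - 12*u*v - 15*v^2) du + (10*u^3 - 5*u^2*v - 6*u^2 - 12*u*v + 9*v) dv

Using F^*(f dg) = (f ∘ F) d(g ∘ F), substitute each coordinate x_i by F_i(u, v) in f_i, and replace dx_i by d F_i = (∂F_i/∂u) du + (∂F_i/∂v) dv.
  For the x component: f_1(F) = 2*u^2 - u*v - 3*v; d F_1 = (4*u - v) du + (-u - 3) dv
  For the y component: f_2(F) = 4*u^2 - 2*u*v - 6*v; d F_2 = (3*v) du + (3*u) dv
Combining and collecting du, dv coefficients:
  coeff of du: 8*u^3 + 6*u^2*v - 5*u*v^2 - 12*u*v - 15*v^2
  coeff of dv: 10*u^3 - 5*u^2*v - 6*u^2 - 12*u*v + 9*v
F^* omega = (8*u^3 + 6*u^2*v - 5*u*v^2 - 12*u*v - 15*v^2) du + (10*u^3 - 5*u^2*v - 6*u^2 - 12*u*v + 9*v) dv.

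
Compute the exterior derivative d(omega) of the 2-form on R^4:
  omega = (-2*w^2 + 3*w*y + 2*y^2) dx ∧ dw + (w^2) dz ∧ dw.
d(omega) = (-3*w - 4*y) dx ∧ dy ∧ dw

For a 2-form omega = sum_{i<j} g_{ij} dx_i ∧ dx_j, the exterior derivative is
  d(omega) = sum_{i<j} d(g_{ij}) ∧ dx_i ∧ dx_j = sum_{i<j, k} (∂g_{ij}/∂x_k) dx_k ∧ dx_i ∧ dx_j.
Expand each term, using dx_k ∧ dx_i ∧ dx_j = sgn(permutation) dx_{(a)} ∧ dx_{(b)} ∧ dx_{(c)} with (a < b < c) sorted:
  d(-2*w^2 + 3*w*y + 2*y^2) includes (∂/∂y)(-2*w^2 + 3*w*y + 2*y^2) dy = (3*w + 4*y) dy, which multiplied by dx ∧ dw gives (-3*w - 4*y) dx ∧ dy ∧ dw
Collecting like 3-forms: d(omega) = (-3*w - 4*y) dx ∧ dy ∧ dw.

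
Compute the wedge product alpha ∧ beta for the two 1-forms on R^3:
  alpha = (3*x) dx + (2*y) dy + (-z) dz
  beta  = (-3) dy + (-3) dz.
alpha ∧ beta = (-9*x) dx ∧ dy + (-9*x) dx ∧ dz + (-6*y - 3*z) dy ∧ dz

Distribute the wedge, using dx_i ∧ dx_j = -dx_j ∧ dx_i and dx_i ∧ dx_i = 0. For each pair (i, j) with i < j, the coefficient of dx_i ∧ dx_j in alpha ∧ beta is (alpha_i * beta_j - alpha_j * beta_i). Collecting: alpha ∧ beta = (-9*x) dx ∧ dy + (-9*x) dx ∧ dz + (-6*y - 3*z) dy ∧ dz.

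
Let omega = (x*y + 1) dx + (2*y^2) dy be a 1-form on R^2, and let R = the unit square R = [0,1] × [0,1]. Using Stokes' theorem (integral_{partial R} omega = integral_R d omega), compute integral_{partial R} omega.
integral_(partial R) omega = -1/2

Stokes: integral_partial_R omega = integral_R d omega with d omega = (∂Q/∂x - ∂P/∂y) dx ∧ dy.
  ∂Q/∂x = 0
  ∂P/∂y = x
  integrand = ∂Q/∂x - ∂P/∂y = -x.
Integrating over R: integral_0^1 integral_0^1 (-x) dx dy = -1/2.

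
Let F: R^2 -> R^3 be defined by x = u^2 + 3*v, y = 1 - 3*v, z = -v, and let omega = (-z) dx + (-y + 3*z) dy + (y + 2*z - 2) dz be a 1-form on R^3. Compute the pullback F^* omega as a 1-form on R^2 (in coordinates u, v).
F^* omega = (2*u*v) du + (8*v + 4) dv

Using F^*(f dg) = (f ∘ F) d(g ∘ F), substitute each coordinate x_i by F_i(u, v) in f_i, and replace dx_i by d F_i = (∂F_i/∂u) du + (∂F_i/∂v) dv.
  For the x component: f_1(F) = v; d F_1 = (2*u) du + (3) dv
  For the y component: f_2(F) = -1; d F_2 = (0) du + (-3) dv
  For the z component: f_3(F) = -5*v - 1; d F_3 = (0) du + (-1) dv
Combining and collecting du, dv coefficients:
  coeff of du: 2*u*v
  coeff of dv: 8*v + 4
F^* omega = (2*u*v) du + (8*v + 4) dv.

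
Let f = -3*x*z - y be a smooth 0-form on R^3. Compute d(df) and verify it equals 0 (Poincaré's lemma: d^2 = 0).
d(df) = 0

Step 1: df = sum_i (∂f/∂x_i) dx_i = (-3*z) dx + (-1) dy + (-3*x) dz.
Step 2: Apply d again. Using the 1-form formula, the coefficient of dx ∧ dy in d(df) is ∂^2 f/∂x ∂y - ∂^2 f/∂y ∂x = (0) - (0) = 0 (equality of mixed partials for smooth f).
Similarly for dx ∧ dz and dy ∧ dz — all coefficients vanish. So d(df) = 0.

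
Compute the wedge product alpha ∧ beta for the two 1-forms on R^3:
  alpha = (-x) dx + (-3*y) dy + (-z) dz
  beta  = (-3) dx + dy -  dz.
alpha ∧ beta = (-x - 9*y) dx ∧ dy + (x - 3*z) dx ∧ dz + (3*y + z) dy ∧ dz

Distribute the wedge, using dx_i ∧ dx_j = -dx_j ∧ dx_i and dx_i ∧ dx_i = 0. For each pair (i, j) with i < j, the coefficient of dx_i ∧ dx_j in alpha ∧ beta is (alpha_i * beta_j - alpha_j * beta_i). Collecting: alpha ∧ beta = (-x - 9*y) dx ∧ dy + (x - 3*z) dx ∧ dz + (3*y + z) dy ∧ dz.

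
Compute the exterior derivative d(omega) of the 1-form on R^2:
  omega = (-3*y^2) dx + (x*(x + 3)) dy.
d(omega) = (2*x + 6*y + 3) dx ∧ dy

For a 1-form omega = sum_i f_i dx_i, the exterior derivative is
  d(omega) = sum_{i < j} (∂f_j/∂x_i - ∂f_i/∂x_j) dx_i ∧ dx_j.
  coefficient of dx ∧ dy: ∂f_2/∂x - ∂f_1/∂y = ∂(x*(x + 3))/∂x - ∂(-3*y^2)/∂y = 2*x + 6*y + 3
Assembling: d(omega) = (2*x + 6*y + 3) dx ∧ dy.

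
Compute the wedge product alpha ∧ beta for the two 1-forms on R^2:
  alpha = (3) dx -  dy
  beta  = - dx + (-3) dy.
alpha ∧ beta = (-10) dx ∧ dy

Distribute the wedge, using dx_i ∧ dx_j = -dx_j ∧ dx_i and dx_i ∧ dx_i = 0. For each pair (i, j) with i < j, the coefficient of dx_i ∧ dx_j in alpha ∧ beta is (alpha_i * beta_j - alpha_j * beta_i). Collecting: alpha ∧ beta = (-10) dx ∧ dy.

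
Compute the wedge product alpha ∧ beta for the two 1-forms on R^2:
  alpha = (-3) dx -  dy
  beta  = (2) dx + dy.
alpha ∧ beta = (-1) dx ∧ dy

Distribute the wedge, using dx_i ∧ dx_j = -dx_j ∧ dx_i and dx_i ∧ dx_i = 0. For each pair (i, j) with i < j, the coefficient of dx_i ∧ dx_j in alpha ∧ beta is (alpha_i * beta_j - alpha_j * beta_i). Collecting: alpha ∧ beta = (-1) dx ∧ dy.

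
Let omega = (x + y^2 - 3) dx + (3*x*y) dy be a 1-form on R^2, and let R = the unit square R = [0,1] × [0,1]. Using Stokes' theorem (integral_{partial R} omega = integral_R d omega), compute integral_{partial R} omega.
integral_(partial R) omega = 1/2

Stokes: integral_partial_R omega = integral_R d omega with d omega = (∂Q/∂x - ∂P/∂y) dx ∧ dy.
  ∂Q/∂x = 3*y
  ∂P/∂y = 2*y
  integrand = ∂Q/∂x - ∂P/∂y = y.
Integrating over R: integral_0^1 integral_0^1 (y) dx dy = 1/2.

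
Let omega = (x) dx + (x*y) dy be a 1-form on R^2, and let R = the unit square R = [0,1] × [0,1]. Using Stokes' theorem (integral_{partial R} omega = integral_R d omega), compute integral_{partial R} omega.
integral_(partial R) omega = 1/2

Stokes: integral_partial_R omega = integral_R d omega with d omega = (∂Q/∂x - ∂P/∂y) dx ∧ dy.
  ∂Q/∂x = y
  ∂P/∂y = 0
  integrand = ∂Q/∂x - ∂P/∂y = y.
Integrating over R: integral_0^1 integral_0^1 (y) dx dy = 1/2.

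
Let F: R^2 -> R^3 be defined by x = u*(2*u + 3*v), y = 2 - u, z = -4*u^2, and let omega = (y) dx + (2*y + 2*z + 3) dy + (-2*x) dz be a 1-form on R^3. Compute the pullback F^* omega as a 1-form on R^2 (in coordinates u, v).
F^* omega = (32*u^3 + 48*u^2*v + 4*u^2 - 3*u*v + 10*u + 6*v - 7) du + (3*u*(2 - u)) dv

Using F^*(f dg) = (f ∘ F) d(g ∘ F), substitute each coordinate x_i by F_i(u, v) in f_i, and replace dx_i by d F_i = (∂F_i/∂u) du + (∂F_i/∂v) dv.
  For the x component: f_1(F) = 2 - u; d F_1 = (4*u + 3*v) du + (3*u) dv
  For the y component: f_2(F) = -8*u^2 - 2*u + 7; d F_2 = (-1) du + (0) dv
  For the z component: f_3(F) = 2*u*(-2*u - 3*v); d F_3 = (-8*u) du + (0) dv
Combining and collecting du, dv coefficients:
  coeff of du: 32*u^3 + 48*u^2*v + 4*u^2 - 3*u*v + 10*u + 6*v - 7
  coeff of dv: 3*u*(2 - u)
F^* omega = (32*u^3 + 48*u^2*v + 4*u^2 - 3*u*v + 10*u + 6*v - 7) du + (3*u*(2 - u)) dv.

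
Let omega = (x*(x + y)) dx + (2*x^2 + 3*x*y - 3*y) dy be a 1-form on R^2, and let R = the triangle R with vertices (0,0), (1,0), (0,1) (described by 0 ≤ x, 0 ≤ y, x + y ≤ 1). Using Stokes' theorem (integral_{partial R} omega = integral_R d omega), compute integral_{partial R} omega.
integral_(partial R) omega = 1

Stokes: integral_partial_R omega = integral_R d omega with d omega = (∂Q/∂x - ∂P/∂y) dx ∧ dy.
  ∂Q/∂x = 4*x + 3*y
  ∂P/∂y = x
  integrand = ∂Q/∂x - ∂P/∂y = 3*x + 3*y.
Integrating over R: integral_0^1 integral_0^{1-x} (3*x + 3*y) dy dx = 1.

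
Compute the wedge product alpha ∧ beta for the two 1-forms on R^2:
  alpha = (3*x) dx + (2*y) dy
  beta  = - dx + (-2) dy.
alpha ∧ beta = (-6*x + 2*y) dx ∧ dy

Distribute the wedge, using dx_i ∧ dx_j = -dx_j ∧ dx_i and dx_i ∧ dx_i = 0. For each pair (i, j) with i < j, the coefficient of dx_i ∧ dx_j in alpha ∧ beta is (alpha_i * beta_j - alpha_j * beta_i). Collecting: alpha ∧ beta = (-6*x + 2*y) dx ∧ dy.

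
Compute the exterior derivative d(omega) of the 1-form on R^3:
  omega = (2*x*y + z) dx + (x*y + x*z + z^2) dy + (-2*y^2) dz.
d(omega) = (-2*x + y + z) dx ∧ dy + (-1) dx ∧ dz + (-x - 4*y - 2*z) dy ∧ dz

For a 1-form omega = sum_i f_i dx_i, the exterior derivative is
  d(omega) = sum_{i < j} (∂f_j/∂x_i - ∂f_i/∂x_j) dx_i ∧ dx_j.
  coefficient of dx ∧ dy: ∂f_2/∂x - ∂f_1/∂y = ∂(x*y + x*z + z^2)/∂x - ∂(2*x*y + z)/∂y = -2*x + y + z
  coefficient of dx ∧ dz: ∂f_3/∂x - ∂f_1/∂z = ∂(-2*y^2)/∂x - ∂(2*x*y + z)/∂z = -1
  coefficient of dy ∧ dz: ∂f_3/∂y - ∂f_2/∂z = ∂(-2*y^2)/∂y - ∂(x*y + x*z + z^2)/∂z = -x - 4*y - 2*z
Assembling: d(omega) = (-2*x + y + z) dx ∧ dy + (-1) dx ∧ dz + (-x - 4*y - 2*z) dy ∧ dz.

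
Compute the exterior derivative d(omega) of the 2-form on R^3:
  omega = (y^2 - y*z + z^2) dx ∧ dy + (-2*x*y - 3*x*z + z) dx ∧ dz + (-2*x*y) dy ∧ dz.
d(omega) = (2*x - 3*y + 2*z) dx ∧ dy ∧ dz

For a 2-form omega = sum_{i<j} g_{ij} dx_i ∧ dx_j, the exterior derivative is
  d(omega) = sum_{i<j} d(g_{ij}) ∧ dx_i ∧ dx_j = sum_{i<j, k} (∂g_{ij}/∂x_k) dx_k ∧ dx_i ∧ dx_j.
Expand each term, using dx_k ∧ dx_i ∧ dx_j = sgn(permutation) dx_{(a)} ∧ dx_{(b)} ∧ dx_{(c)} with (a < b < c) sorted:
  d(y^2 - y*z + z^2) includes (∂/∂z)(y^2 - y*z + z^2) dz = (-y + 2*z) dz, which multiplied by dx ∧ dy gives (-y + 2*z) dx ∧ dy ∧ dz
  d(-2*x*y - 3*x*z + z) includes (∂/∂y)(-2*x*y - 3*x*z + z) dy = (-2*x) dy, which multiplied by dx ∧ dz gives (2*x) dx ∧ dy ∧ dz
  d(-2*x*y) includes (∂/∂x)(-2*x*y) dx = (-2*y) dx, which multiplied by dy ∧ dz gives (-2*y) dx ∧ dy ∧ dz
Collecting like 3-forms: d(omega) = (2*x - 3*y + 2*z) dx ∧ dy ∧ dz.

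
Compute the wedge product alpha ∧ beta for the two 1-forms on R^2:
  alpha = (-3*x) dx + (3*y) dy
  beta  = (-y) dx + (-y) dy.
alpha ∧ beta = (3*y*(x + y)) dx ∧ dy

Distribute the wedge, using dx_i ∧ dx_j = -dx_j ∧ dx_i and dx_i ∧ dx_i = 0. For each pair (i, j) with i < j, the coefficient of dx_i ∧ dx_j in alpha ∧ beta is (alpha_i * beta_j - alpha_j * beta_i). Collecting: alpha ∧ beta = (3*y*(x + y)) dx ∧ dy.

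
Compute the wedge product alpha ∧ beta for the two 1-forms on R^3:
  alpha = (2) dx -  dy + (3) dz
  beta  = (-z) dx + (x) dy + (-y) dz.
alpha ∧ beta = (2*x - z) dx ∧ dy + (-2*y + 3*z) dx ∧ dz + (-3*x + y) dy ∧ dz

Distribute the wedge, using dx_i ∧ dx_j = -dx_j ∧ dx_i and dx_i ∧ dx_i = 0. For each pair (i, j) with i < j, the coefficient of dx_i ∧ dx_j in alpha ∧ beta is (alpha_i * beta_j - alpha_j * beta_i). Collecting: alpha ∧ beta = (2*x - z) dx ∧ dy + (-2*y + 3*z) dx ∧ dz + (-3*x + y) dy ∧ dz.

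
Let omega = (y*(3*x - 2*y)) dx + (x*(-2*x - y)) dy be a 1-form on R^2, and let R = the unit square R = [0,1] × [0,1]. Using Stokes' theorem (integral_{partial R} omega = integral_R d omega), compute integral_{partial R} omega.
integral_(partial R) omega = -2

Stokes: integral_partial_R omega = integral_R d omega with d omega = (∂Q/∂x - ∂P/∂y) dx ∧ dy.
  ∂Q/∂x = -4*x - y
  ∂P/∂y = 3*x - 4*y
  integrand = ∂Q/∂x - ∂P/∂y = -7*x + 3*y.
Integrating over R: integral_0^1 integral_0^1 (-7*x + 3*y) dx dy = -2.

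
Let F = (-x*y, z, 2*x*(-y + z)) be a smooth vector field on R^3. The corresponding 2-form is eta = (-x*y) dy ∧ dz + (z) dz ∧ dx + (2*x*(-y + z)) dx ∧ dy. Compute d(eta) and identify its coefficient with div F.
d(eta) = (2*x - y) dx ∧ dy ∧ dz; div F = 2*x - y

For a 2-form in R^3 of the form above, applying d gives a 3-form with coefficient ∂P/∂x + ∂Q/∂y + ∂R/∂z:
  ∂P/∂x = -y
  ∂Q/∂y = 0
  ∂R/∂z = 2*x
Sum = 2*x - y, which is exactly div F.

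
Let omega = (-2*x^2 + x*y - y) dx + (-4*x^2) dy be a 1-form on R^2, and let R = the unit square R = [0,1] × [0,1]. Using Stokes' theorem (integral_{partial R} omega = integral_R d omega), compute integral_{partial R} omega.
integral_(partial R) omega = -7/2

Stokes: integral_partial_R omega = integral_R d omega with d omega = (∂Q/∂x - ∂P/∂y) dx ∧ dy.
  ∂Q/∂x = -8*x
  ∂P/∂y = x - 1
  integrand = ∂Q/∂x - ∂P/∂y = 1 - 9*x.
Integrating over R: integral_0^1 integral_0^1 (1 - 9*x) dx dy = -7/2.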